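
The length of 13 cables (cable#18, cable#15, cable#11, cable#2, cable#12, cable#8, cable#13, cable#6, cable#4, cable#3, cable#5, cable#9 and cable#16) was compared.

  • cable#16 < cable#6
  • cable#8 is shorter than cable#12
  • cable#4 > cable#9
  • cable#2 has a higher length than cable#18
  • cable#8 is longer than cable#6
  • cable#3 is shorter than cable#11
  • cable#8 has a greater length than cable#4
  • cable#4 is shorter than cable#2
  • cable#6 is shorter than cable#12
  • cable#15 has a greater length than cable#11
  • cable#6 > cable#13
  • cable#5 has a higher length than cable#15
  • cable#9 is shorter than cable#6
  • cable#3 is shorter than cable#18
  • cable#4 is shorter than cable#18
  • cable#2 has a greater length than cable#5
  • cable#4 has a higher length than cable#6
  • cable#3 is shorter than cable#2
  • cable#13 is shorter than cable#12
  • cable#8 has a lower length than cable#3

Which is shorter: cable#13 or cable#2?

Link the given pairs in sequence: cable#13 < cable#6; cable#6 < cable#4; cable#4 < cable#8; cable#8 < cable#3; cable#3 < cable#11; cable#11 < cable#15; cable#15 < cable#5; cable#5 < cable#2.
Chaining these gives cable#13 < cable#6 < cable#4 < cable#8 < cable#3 < cable#11 < cable#15 < cable#5 < cable#2.
So cable#13 < cable#2; cable#13 is the shorter of the two.

cable#13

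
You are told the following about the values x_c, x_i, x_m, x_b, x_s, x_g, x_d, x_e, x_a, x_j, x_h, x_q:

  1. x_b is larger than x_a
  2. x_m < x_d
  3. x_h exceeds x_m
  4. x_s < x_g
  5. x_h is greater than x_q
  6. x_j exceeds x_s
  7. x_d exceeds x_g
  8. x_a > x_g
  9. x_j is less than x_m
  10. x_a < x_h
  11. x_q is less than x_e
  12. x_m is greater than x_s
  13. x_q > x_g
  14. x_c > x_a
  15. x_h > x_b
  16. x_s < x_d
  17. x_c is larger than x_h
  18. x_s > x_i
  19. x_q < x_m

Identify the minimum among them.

x_i

x_s is not least since x_i < x_s; x_g is not least since x_s < x_g; x_q is not least since x_g < x_q; x_j is not least since x_s < x_j; x_m is not least since x_j < x_m; x_a is not least since x_g < x_a; x_b is not least since x_a < x_b; x_h is not least since x_a < x_h; x_c is not least since x_h < x_c; x_e is not least since x_q < x_e; x_d is not least since x_g < x_d.
Only x_i has nothing below it, so x_i is the minimum.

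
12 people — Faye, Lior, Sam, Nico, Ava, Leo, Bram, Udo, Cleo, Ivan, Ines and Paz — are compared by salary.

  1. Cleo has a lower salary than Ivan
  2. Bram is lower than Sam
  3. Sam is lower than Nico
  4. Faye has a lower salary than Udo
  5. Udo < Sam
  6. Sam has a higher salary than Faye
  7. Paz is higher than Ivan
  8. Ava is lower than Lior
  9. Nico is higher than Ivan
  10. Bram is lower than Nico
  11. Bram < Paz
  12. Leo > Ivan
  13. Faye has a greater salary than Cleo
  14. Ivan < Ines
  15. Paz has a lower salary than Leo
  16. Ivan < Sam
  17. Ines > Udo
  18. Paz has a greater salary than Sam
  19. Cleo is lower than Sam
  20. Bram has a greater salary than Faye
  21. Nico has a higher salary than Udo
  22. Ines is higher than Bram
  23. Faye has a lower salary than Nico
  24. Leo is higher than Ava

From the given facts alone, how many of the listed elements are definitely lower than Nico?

Directly below Nico: Faye, Udo, Bram, Ivan, Sam.
One step further: Cleo (6 so far).
Nothing else is reachable below Nico; 6 in all.

6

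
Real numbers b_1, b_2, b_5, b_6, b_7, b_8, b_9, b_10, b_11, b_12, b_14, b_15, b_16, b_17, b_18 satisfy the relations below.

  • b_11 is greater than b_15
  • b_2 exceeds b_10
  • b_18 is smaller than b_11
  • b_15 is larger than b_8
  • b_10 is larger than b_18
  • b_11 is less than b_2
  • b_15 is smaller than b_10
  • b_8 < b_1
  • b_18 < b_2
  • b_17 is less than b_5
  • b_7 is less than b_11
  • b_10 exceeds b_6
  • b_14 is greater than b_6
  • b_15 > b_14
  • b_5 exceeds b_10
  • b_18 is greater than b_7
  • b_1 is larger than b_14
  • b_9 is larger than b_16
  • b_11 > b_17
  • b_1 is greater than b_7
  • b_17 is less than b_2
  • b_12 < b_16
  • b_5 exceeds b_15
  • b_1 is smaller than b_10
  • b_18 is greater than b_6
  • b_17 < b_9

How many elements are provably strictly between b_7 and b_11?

1

Chaining upward from b_7 reaches: b_1, b_18, b_10, b_2, b_5.
Chaining downward from b_11 reaches: b_6, b_17, b_8, b_14, b_15, b_18.
Strictly between b_7 and b_11 are those in both lists: b_18 — 1 element.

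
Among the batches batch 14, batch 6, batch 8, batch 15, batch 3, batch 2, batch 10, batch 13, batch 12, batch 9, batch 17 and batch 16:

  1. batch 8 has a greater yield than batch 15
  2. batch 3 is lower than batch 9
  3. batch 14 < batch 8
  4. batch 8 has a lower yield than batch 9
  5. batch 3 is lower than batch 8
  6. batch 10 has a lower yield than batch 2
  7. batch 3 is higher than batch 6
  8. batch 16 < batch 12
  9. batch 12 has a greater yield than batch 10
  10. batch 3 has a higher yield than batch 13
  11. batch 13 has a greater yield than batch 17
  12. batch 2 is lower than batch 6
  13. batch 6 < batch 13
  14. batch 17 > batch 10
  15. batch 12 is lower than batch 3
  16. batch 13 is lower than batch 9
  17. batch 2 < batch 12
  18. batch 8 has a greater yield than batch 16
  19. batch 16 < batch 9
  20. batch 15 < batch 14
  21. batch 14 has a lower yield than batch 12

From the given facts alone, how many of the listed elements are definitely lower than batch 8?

10

The elements the relations force below batch 8 are batch 10, batch 17, batch 15, batch 2, batch 6, batch 16, batch 14, batch 12, batch 13, batch 3 — no chain reaches any other.
That is 10.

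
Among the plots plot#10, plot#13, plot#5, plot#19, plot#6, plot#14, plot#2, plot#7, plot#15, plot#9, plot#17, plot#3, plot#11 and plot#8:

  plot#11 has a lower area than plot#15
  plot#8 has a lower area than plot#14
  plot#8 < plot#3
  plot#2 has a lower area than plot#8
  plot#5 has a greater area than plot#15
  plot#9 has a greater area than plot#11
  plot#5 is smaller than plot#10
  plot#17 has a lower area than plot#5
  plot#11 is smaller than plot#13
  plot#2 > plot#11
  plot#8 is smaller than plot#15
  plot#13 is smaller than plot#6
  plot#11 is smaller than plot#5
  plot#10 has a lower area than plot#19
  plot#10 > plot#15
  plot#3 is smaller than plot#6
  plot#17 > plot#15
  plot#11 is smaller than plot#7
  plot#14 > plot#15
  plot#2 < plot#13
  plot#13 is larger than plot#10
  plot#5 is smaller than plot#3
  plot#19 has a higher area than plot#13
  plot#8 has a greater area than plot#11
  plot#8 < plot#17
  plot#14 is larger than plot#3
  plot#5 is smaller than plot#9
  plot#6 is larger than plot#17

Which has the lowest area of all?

plot#11

plot#2 is not least since plot#11 < plot#2; plot#8 is not least since plot#11 < plot#8; plot#15 is not least since plot#11 < plot#15; plot#17 is not least since plot#15 < plot#17; plot#5 is not least since plot#11 < plot#5; plot#10 is not least since plot#5 < plot#10; plot#3 is not least since plot#5 < plot#3; plot#7 is not least since plot#11 < plot#7; plot#13 is not least since plot#2 < plot#13; plot#9 is not least since plot#5 < plot#9; plot#6 is not least since plot#13 < plot#6; plot#19 is not least since plot#10 < plot#19; plot#14 is not least since plot#15 < plot#14.
Only plot#11 has nothing below it, so plot#11 is the lowest area.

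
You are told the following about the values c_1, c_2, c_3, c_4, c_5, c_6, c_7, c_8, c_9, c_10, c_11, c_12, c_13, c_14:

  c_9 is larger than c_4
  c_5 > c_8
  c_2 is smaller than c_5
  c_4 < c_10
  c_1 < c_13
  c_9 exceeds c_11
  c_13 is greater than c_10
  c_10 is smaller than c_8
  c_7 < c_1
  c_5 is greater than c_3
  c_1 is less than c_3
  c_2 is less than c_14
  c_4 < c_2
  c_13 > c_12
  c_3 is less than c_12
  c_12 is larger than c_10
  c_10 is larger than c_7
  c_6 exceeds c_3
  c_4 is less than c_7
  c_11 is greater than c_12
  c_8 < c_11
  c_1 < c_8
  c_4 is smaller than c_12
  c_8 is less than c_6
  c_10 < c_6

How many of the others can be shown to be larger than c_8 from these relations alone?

4

The elements the relations force above c_8 are c_6, c_11, c_5, c_9 — no chain reaches any other.
That is 4.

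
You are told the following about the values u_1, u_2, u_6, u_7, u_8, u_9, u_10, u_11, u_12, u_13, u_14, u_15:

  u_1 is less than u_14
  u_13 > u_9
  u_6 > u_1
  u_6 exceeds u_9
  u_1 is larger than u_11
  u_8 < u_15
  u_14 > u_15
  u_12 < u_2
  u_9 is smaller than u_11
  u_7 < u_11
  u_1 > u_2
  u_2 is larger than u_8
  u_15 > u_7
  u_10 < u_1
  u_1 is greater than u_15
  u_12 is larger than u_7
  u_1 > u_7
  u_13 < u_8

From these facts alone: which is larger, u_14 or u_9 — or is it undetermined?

u_14

Link the given pairs in sequence: u_9 < u_13; u_13 < u_8; u_8 < u_15; u_15 < u_1; u_1 < u_14.
Together: u_9 < u_13 < u_8 < u_15 < u_1 < u_14.
So u_14 is larger.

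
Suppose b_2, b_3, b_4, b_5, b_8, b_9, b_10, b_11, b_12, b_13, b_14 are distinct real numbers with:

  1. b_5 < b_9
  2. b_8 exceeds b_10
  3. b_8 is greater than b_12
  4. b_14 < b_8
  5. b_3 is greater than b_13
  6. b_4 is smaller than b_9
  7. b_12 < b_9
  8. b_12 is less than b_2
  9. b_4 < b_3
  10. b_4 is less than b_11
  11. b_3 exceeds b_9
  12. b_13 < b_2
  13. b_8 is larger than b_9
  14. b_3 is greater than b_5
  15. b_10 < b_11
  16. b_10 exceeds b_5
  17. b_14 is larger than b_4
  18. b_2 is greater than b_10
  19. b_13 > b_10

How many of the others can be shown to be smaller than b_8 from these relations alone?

From b_8 the given relations immediately reach b_12, b_10, b_9, b_14.
From those, b_5, b_4 — 6 in total.
No other element is forced below b_8 by the given relations, so the count is 6.

6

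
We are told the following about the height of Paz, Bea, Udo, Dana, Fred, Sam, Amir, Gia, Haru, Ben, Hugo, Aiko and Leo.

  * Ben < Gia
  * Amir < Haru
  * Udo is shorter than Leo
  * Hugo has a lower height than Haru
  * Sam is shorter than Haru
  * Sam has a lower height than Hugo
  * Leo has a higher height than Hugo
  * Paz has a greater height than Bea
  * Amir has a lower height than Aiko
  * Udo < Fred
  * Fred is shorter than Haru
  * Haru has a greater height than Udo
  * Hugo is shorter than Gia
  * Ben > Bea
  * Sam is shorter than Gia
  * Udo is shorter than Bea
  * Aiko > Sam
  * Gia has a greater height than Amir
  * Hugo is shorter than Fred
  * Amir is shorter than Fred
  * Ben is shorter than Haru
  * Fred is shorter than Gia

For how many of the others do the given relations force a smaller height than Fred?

4

From Fred the given relations immediately reach Amir, Udo, Hugo.
From those, Sam — 4 in total.
No other element is forced below Fred by the given relations, so the count is 4.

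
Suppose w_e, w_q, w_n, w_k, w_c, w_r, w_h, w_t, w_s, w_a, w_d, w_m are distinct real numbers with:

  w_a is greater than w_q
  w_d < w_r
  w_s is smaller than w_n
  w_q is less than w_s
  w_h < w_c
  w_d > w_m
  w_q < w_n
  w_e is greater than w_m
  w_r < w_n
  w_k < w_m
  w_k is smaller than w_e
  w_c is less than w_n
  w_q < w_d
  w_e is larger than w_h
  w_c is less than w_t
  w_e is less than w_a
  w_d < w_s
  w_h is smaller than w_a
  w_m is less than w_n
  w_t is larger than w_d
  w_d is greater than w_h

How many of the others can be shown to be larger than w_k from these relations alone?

8

Directly above w_k: w_m, w_e.
One step further: w_d, w_n, w_a (5 so far).
One step further: w_s, w_r, w_t (8 so far).
No other element is forced above w_k by the given relations, so the count is 8.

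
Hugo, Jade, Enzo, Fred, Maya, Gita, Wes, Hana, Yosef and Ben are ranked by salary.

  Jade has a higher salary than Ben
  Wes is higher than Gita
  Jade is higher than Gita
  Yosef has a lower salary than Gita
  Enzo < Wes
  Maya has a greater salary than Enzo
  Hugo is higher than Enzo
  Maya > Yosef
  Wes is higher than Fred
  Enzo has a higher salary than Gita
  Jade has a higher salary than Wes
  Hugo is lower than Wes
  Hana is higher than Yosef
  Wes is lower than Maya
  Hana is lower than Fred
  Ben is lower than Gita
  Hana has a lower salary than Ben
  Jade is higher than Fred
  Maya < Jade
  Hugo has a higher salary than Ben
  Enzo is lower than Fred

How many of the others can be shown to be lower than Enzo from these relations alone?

The elements the relations force below Enzo are Yosef, Hana, Ben, Gita — no chain reaches any other.
That is 4.

4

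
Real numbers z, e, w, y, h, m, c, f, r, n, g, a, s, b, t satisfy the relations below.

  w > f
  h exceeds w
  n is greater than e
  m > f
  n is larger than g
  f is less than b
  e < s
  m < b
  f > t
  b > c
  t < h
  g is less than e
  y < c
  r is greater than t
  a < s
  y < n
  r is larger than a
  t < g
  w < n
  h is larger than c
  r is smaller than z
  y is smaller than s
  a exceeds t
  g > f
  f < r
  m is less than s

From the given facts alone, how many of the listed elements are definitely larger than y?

The elements the relations force above y are c, b, n, h, s — no chain reaches any other.
That is 5.

5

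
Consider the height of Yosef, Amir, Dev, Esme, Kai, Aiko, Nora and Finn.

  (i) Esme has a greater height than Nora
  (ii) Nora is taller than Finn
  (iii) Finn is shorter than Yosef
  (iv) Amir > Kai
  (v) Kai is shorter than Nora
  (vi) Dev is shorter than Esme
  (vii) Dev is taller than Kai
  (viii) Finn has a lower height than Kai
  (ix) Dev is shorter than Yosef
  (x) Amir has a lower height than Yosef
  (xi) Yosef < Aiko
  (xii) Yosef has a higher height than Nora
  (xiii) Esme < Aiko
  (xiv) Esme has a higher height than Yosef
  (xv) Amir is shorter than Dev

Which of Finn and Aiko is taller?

Aiko

Finn < Kai and Kai < Amir give Finn < Amir.
Then Amir < Dev extends the chain to Dev.
Then Dev < Yosef extends the chain to Yosef.
With Yosef < Aiko: Finn < Kai < Amir < Dev < Yosef < Aiko.
So Finn < Aiko; Aiko is the taller of the two.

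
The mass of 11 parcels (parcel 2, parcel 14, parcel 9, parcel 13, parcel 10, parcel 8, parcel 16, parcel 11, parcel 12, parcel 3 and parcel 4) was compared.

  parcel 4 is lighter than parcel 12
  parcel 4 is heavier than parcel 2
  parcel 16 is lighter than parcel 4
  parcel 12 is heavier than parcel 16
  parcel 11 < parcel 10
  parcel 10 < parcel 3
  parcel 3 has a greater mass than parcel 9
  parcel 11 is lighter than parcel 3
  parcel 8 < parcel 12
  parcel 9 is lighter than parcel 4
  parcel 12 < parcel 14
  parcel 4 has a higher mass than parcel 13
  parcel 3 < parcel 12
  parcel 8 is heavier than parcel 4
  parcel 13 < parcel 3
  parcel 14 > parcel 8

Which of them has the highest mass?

parcel 14

parcel 11 is not greatest since parcel 11 < parcel 3; parcel 2 is not greatest since parcel 2 < parcel 4; parcel 10 is not greatest since parcel 10 < parcel 3; parcel 16 is not greatest since parcel 16 < parcel 12; parcel 9 is not greatest since parcel 9 < parcel 4; parcel 13 is not greatest since parcel 13 < parcel 3; parcel 4 is not greatest since parcel 4 < parcel 8; parcel 3 is not greatest since parcel 3 < parcel 12; parcel 8 is not greatest since parcel 8 < parcel 14; parcel 12 is not greatest since parcel 12 < parcel 14.
Only parcel 14 has nothing above it, so parcel 14 is the highest mass.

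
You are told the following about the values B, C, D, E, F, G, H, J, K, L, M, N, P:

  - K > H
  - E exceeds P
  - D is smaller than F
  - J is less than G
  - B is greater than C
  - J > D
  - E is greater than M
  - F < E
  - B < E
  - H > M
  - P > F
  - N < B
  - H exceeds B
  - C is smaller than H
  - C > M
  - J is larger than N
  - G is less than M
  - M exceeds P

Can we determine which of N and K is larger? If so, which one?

Link the given pairs in sequence: N < J; J < G; G < M; M < C; C < B; B < H; H < K.
Chaining these gives N < J < G < M < C < B < H < K.
So K is larger.

K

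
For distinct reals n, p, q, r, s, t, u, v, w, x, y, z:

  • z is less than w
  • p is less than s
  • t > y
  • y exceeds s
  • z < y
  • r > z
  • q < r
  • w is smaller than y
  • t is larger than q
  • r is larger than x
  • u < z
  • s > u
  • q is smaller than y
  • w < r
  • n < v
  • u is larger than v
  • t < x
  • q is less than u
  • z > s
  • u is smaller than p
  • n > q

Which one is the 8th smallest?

w

Piecing the relations together gives one ordering: q < n < v < u < p < s < z < w < y < t < x < r.
The 8th smallest is w.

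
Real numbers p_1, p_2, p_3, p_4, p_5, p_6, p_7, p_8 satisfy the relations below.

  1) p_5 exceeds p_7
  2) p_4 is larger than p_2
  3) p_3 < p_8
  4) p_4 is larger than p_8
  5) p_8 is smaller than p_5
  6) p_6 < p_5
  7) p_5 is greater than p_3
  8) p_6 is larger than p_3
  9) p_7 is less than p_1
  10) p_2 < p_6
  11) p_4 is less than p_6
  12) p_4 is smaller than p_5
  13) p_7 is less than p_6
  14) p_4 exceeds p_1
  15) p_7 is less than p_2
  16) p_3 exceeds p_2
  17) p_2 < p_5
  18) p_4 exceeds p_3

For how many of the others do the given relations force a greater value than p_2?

5

From p_2 the given relations immediately reach p_3, p_4, p_6, p_5.
From those, p_8 — 5 in total.
No other element is forced above p_2 by the given relations, so the count is 5.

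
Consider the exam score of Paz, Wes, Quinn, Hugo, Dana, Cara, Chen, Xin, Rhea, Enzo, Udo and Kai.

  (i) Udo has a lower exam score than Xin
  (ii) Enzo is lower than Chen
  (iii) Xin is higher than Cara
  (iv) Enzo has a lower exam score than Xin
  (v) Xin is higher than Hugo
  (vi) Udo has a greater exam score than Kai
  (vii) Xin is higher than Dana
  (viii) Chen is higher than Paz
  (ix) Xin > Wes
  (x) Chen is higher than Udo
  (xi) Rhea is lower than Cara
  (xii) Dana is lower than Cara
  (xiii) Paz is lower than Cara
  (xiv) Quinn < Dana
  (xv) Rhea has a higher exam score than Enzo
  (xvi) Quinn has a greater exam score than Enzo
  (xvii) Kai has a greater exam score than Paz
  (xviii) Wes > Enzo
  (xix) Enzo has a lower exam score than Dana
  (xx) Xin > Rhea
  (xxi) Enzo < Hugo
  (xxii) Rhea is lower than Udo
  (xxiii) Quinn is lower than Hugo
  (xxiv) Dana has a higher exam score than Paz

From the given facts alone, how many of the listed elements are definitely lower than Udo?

From Udo the given relations immediately reach Kai, Rhea.
From those, Enzo, Paz — 4 in total.
Nothing else is reachable below Udo; 4 in all.

4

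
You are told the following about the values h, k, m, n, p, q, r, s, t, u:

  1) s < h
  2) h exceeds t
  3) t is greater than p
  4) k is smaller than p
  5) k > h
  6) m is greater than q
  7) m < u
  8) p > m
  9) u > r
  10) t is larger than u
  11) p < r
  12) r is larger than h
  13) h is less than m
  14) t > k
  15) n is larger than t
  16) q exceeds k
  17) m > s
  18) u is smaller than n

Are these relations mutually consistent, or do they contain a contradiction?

inconsistent

Chaining the given relations yields h < k < q < m < p < r < u < t, so h < t. But one relation states t < h. These cannot both hold.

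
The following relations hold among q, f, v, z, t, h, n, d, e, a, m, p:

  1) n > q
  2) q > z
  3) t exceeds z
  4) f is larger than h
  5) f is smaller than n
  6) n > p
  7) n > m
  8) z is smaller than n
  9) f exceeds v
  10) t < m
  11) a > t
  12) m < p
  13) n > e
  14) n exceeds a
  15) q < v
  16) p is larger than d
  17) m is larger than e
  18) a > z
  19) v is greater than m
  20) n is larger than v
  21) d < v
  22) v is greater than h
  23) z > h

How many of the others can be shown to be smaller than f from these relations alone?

Directly below f: h, v.
One step further: d, q, m (5 so far).
One step further: z, e, t (8 so far).
Nothing else is reachable below f; 8 in all.

8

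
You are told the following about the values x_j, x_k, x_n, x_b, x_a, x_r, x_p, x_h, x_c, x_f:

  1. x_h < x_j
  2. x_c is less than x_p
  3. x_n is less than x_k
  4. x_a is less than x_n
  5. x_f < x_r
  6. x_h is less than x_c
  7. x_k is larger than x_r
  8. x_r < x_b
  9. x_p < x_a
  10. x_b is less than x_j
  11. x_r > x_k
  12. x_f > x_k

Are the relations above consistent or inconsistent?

inconsistent

Chaining the given relations yields x_k < x_f < x_r, so x_k < x_r. But one relation states x_r < x_k. These cannot both hold.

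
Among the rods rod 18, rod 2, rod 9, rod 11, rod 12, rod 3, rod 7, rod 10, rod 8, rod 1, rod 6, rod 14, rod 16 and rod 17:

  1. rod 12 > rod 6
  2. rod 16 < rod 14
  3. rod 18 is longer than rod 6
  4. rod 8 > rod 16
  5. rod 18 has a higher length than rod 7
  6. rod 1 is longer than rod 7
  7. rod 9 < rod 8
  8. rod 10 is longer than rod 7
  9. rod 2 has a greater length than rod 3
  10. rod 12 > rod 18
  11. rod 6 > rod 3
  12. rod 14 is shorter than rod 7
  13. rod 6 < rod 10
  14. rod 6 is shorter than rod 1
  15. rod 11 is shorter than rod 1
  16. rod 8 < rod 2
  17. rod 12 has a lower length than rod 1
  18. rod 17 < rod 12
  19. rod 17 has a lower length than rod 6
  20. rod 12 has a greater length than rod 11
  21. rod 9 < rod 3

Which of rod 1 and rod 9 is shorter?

rod 9

Following the relations from rod 9: rod 9 < rod 3 < rod 6 < rod 18 < rod 12 < rod 1.
So rod 9 < rod 1; rod 9 is the shorter of the two.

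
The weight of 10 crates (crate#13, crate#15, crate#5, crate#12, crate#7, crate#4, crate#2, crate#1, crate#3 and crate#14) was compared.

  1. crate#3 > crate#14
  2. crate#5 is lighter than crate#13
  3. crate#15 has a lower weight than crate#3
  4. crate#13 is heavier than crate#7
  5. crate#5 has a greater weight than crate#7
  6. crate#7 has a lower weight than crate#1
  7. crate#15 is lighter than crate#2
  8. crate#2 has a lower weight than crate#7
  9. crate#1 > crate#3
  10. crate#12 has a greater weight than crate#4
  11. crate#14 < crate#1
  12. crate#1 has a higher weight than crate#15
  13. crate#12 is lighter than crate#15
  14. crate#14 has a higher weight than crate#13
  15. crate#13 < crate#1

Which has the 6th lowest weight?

Chaining the given pairs: crate#4 < crate#12 < crate#15 < crate#2 < crate#7 < crate#5 < crate#13 < crate#14 < crate#3 < crate#1.
Counting 6 from the smallest end gives crate#5.

crate#5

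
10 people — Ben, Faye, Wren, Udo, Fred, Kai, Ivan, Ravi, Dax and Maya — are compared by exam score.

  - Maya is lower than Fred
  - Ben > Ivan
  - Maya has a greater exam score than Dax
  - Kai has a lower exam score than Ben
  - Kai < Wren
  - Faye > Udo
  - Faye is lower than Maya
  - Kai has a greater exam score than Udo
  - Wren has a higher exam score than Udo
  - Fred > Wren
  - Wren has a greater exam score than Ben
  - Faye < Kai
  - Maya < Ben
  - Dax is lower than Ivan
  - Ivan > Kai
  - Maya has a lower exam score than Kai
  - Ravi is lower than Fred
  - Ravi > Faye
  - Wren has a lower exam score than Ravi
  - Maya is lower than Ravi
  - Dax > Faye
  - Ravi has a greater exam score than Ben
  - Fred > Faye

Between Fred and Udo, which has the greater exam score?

Udo < Faye and Faye < Dax give Udo < Dax.
Then Dax < Maya extends the chain to Maya.
With Maya < Kai: Udo < Faye < Dax < Maya < Kai.
With Kai < Ivan: Udo < Faye < Dax < Maya < Kai < Ivan.
With Ivan < Ben: Udo < Faye < Dax < Maya < Kai < Ivan < Ben.
With Ben < Wren: Udo < Faye < Dax < Maya < Kai < Ivan < Ben < Wren.
With Wren < Ravi: Udo < Faye < Dax < Maya < Kai < Ivan < Ben < Wren < Ravi.
Then Ravi < Fred extends the chain to Fred.
So Udo < Fred; Fred is the higher of the two.

Fred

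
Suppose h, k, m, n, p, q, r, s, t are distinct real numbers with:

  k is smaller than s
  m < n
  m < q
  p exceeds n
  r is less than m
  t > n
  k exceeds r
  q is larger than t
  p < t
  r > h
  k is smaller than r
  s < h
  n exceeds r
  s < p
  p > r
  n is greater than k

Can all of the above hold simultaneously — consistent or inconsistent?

We have r < k stated directly, yet also k < s < h < r by chaining the others — so k < r. Contradiction.

inconsistent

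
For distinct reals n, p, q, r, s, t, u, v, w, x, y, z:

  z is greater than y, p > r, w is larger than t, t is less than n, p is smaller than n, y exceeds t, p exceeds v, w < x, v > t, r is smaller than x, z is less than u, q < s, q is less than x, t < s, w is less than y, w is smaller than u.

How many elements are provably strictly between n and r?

1

The relations place r below n. An element lies strictly between them when it is forced above r and also forced below n.
Above r: {x, p}. Below n: {t, v, p}.
Intersection: {p} — 1.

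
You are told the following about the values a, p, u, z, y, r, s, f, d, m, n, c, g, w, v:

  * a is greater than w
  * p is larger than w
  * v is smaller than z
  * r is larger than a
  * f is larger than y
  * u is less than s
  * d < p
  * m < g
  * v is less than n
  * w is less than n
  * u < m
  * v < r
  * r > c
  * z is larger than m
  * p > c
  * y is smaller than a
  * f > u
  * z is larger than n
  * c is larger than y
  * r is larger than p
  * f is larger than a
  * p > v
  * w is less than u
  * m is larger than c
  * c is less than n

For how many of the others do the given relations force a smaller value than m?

4

From m the given relations immediately reach u, c.
From those, y, w — 4 in total.
No other element is forced below m by the given relations, so the count is 4.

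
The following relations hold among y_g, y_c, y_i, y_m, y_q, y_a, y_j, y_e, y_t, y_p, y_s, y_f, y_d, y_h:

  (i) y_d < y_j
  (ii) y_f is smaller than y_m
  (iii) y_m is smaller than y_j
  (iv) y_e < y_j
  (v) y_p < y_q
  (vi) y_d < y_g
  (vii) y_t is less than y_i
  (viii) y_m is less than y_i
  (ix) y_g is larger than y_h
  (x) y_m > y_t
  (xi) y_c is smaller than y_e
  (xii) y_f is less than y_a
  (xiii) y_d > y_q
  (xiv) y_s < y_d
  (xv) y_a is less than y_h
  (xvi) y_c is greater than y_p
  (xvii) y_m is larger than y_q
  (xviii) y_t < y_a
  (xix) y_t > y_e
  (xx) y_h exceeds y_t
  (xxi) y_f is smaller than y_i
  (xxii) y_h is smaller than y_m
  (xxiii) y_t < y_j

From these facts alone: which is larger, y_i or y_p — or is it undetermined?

The relevant relations are y_p < y_c; y_c < y_e; y_e < y_t; y_t < y_a; y_a < y_h; y_h < y_m; y_m < y_i.
Together: y_p < y_c < y_e < y_t < y_a < y_h < y_m < y_i.
So y_i is larger.

y_i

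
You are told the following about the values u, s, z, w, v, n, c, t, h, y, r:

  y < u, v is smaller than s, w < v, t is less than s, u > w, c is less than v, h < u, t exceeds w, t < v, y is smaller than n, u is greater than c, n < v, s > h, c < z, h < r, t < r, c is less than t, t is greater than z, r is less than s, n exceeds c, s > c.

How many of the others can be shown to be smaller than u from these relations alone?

4

Directly below u: y, c, h, w.
No other element is forced below u by the given relations, so the count is 4.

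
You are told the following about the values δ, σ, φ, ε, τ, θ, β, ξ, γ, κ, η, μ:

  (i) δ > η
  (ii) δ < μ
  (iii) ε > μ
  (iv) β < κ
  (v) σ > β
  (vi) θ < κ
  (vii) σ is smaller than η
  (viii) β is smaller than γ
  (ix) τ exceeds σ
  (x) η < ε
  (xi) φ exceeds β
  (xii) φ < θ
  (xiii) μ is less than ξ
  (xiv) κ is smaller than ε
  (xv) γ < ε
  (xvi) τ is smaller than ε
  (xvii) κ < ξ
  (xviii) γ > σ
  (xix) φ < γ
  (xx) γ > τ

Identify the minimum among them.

β

φ is not least since β < φ; σ is not least since β < σ; θ is not least since φ < θ; τ is not least since σ < τ; γ is not least since β < γ; η is not least since σ < η; κ is not least since θ < κ; δ is not least since η < δ; μ is not least since δ < μ; ξ is not least since κ < ξ; ε is not least since μ < ε.
Only β has nothing below it, so β is the minimum.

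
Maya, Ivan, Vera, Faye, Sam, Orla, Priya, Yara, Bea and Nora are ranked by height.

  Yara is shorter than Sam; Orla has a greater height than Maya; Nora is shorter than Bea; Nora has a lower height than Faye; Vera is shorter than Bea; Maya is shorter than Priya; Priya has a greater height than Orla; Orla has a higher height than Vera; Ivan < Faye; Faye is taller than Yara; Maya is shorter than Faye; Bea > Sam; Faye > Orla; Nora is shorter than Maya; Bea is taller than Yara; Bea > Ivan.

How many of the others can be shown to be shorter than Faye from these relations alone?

6

The elements the relations force below Faye are Vera, Nora, Maya, Yara, Ivan, Orla — no chain reaches any other.
That is 6.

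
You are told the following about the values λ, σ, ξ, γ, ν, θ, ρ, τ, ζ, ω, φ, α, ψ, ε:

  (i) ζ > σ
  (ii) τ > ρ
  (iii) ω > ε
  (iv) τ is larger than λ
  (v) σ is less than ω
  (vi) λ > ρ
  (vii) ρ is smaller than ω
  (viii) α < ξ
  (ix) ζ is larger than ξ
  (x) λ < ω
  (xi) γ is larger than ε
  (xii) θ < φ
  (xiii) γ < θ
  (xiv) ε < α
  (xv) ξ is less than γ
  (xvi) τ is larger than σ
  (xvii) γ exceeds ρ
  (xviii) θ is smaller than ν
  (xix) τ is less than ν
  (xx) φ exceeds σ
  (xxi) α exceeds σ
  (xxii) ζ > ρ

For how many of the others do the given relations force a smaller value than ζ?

Directly below ζ: ρ, σ, ξ.
One step further: α (4 so far).
One step further: ε (5 so far).
Nothing else is reachable below ζ; 5 in all.

5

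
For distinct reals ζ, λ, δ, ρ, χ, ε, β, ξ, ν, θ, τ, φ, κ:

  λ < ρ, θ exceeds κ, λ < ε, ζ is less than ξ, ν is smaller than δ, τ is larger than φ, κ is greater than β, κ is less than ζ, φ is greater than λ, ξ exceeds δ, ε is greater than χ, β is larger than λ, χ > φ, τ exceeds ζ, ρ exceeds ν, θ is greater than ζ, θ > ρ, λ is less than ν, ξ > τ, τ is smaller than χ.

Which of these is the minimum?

ν is not least since λ < ν; ρ is not least since λ < ρ; φ is not least since λ < φ; δ is not least since ν < δ; β is not least since λ < β; κ is not least since β < κ; ζ is not least since κ < ζ; τ is not least since φ < τ; χ is not least since τ < χ; ε is not least since χ < ε; ξ is not least since δ < ξ; θ is not least since κ < θ.
Only λ has nothing below it, so λ is the minimum.

λ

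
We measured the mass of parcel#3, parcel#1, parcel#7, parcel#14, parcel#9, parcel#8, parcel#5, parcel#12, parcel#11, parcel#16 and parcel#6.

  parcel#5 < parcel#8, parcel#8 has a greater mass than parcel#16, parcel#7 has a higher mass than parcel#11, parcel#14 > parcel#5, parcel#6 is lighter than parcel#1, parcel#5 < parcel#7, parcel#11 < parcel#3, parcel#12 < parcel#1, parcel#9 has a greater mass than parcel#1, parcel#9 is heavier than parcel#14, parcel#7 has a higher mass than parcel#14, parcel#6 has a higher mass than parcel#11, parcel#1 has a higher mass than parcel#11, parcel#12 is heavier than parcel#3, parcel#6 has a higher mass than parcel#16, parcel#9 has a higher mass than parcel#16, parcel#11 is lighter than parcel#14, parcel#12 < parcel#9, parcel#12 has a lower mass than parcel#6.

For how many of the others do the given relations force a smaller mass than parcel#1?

Directly below parcel#1: parcel#11, parcel#12, parcel#6.
One step further: parcel#16, parcel#3 (5 so far).
No other element is forced below parcel#1 by the given relations, so the count is 5.

5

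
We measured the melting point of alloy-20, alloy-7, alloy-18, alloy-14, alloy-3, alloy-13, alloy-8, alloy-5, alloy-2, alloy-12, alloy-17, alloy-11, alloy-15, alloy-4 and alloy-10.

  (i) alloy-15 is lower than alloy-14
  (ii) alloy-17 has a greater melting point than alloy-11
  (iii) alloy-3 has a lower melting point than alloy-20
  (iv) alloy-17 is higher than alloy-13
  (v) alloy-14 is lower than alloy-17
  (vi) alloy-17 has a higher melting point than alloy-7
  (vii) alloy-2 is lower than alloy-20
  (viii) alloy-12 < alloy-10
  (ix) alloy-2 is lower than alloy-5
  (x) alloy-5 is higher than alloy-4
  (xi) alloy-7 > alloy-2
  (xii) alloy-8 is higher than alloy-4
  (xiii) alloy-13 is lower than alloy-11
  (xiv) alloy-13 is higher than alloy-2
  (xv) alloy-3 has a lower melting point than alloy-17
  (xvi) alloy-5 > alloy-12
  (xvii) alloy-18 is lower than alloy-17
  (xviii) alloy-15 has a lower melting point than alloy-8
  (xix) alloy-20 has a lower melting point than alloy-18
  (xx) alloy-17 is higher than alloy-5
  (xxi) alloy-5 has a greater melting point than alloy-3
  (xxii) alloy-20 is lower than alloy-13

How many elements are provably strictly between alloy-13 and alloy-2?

The relations place alloy-2 below alloy-13. An element lies strictly between them when it is forced above alloy-2 and also forced below alloy-13.
Above alloy-2: {alloy-7, alloy-20, alloy-18, alloy-5, alloy-11, alloy-17}. Below alloy-13: {alloy-3, alloy-20}.
Intersection: {alloy-20} — 1.

1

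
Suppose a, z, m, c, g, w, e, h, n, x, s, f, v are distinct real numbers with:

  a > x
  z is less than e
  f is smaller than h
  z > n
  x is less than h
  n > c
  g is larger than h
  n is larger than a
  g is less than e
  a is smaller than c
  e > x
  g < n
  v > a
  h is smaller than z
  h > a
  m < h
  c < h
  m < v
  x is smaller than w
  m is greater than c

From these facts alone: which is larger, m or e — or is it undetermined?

e

The relevant relations are m < h; h < g; g < n; n < z; z < e.
Chaining these gives m < h < g < n < z < e.
So e is larger.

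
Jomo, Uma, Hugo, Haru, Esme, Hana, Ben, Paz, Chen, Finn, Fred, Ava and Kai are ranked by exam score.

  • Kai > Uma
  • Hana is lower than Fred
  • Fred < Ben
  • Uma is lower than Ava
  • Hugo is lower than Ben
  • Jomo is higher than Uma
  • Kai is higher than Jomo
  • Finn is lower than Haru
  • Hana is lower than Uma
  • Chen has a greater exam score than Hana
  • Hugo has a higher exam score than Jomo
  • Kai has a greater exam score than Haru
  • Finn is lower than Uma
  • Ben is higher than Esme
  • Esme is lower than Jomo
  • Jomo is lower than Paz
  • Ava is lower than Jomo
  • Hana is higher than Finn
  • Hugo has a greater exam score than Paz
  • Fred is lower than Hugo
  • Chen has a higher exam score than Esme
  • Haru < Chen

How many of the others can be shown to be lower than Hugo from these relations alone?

From Hugo the given relations immediately reach Jomo, Fred, Paz.
From those, Esme, Hana, Uma, Ava — 7 in total.
From those, Finn — 8 in total.
Nothing else is reachable below Hugo; 8 in all.

8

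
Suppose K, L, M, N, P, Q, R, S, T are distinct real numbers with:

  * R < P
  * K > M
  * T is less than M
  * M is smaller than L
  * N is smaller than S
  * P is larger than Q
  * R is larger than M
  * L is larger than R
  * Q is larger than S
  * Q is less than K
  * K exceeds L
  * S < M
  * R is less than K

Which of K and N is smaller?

N

N < S and S < M give N < M.
Then M < R extends the chain to R.
Then R < L extends the chain to L.
Then L < K extends the chain to K.
So N < K; N is the smaller of the two.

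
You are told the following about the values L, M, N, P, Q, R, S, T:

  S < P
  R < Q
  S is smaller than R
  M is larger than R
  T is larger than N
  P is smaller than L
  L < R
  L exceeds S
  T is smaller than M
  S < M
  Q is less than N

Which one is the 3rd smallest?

L

Chaining the given pairs: S < P < L < R < Q < N < T < M.
Counting 3 from the smallest end gives L.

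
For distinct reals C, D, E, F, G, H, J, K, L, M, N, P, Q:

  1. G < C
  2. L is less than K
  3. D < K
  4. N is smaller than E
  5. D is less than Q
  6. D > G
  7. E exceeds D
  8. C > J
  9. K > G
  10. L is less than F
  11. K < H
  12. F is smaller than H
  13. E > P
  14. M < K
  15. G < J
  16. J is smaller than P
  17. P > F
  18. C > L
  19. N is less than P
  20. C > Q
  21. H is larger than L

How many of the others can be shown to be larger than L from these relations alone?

6

Directly above L: F, K, H, C.
One step further: P (5 so far).
One step further: E (6 so far).
No other element is forced above L by the given relations, so the count is 6.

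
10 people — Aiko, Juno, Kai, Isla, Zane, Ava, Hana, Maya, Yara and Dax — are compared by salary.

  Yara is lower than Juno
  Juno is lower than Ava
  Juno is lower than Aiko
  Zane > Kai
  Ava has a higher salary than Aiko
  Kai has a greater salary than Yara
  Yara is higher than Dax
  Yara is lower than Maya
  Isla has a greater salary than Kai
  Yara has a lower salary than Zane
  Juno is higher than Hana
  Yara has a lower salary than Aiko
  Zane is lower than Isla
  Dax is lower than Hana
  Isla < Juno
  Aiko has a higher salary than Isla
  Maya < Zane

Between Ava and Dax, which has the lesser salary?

Dax

Following the relations from Dax: Dax < Yara < Kai < Zane < Isla < Juno < Ava.
So Dax < Ava; Dax is the lower of the two.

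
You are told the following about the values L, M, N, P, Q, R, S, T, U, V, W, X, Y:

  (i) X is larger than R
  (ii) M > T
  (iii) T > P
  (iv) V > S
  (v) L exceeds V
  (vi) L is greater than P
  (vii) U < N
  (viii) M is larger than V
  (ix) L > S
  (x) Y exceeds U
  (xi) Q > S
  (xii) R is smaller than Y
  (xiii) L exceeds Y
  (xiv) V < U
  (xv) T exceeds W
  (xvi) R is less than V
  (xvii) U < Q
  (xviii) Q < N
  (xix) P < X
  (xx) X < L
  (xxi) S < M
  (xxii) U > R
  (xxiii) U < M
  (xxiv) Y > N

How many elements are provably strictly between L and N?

1

The relations place N below L. An element lies strictly between them when it is forced above N and also forced below L.
Above N: {Y}. Below L: {S, P, R, V, U, Q, Y, X}.
Intersection: {Y} — 1.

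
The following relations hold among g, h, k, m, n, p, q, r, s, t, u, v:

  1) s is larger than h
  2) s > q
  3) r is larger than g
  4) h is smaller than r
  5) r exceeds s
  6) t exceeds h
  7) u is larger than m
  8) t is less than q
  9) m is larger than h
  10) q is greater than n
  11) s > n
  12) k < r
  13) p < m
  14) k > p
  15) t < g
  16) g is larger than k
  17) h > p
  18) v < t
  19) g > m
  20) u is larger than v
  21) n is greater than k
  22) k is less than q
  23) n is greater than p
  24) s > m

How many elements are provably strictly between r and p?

The relations place p below r. An element lies strictly between them when it is forced above p and also forced below r.
Above p: {k, h, n, t, m, g, q, u, s}. Below r: {k, h, n, v, t, m, g, q, s}.
Intersection: {k, h, n, t, m, g, q, s} — 8.

8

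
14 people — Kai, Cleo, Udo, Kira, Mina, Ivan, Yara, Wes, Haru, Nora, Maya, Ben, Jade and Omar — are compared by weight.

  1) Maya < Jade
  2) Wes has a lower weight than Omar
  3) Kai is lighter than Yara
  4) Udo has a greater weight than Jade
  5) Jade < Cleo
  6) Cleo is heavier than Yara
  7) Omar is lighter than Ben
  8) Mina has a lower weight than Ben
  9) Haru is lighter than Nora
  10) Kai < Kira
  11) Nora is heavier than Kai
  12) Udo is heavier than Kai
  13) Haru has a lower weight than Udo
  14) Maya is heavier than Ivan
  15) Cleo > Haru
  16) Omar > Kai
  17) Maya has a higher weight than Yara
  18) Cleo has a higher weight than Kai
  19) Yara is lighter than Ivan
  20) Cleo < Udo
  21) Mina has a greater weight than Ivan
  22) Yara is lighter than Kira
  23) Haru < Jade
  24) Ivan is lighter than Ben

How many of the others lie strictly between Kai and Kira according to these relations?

1

Chaining upward from Kai reaches: Yara, Ivan, Maya, Mina, Jade, Cleo, Omar, Ben, Nora, Udo.
Chaining downward from Kira reaches: Yara.
Strictly between Kai and Kira are those in both lists: Yara — 1 element.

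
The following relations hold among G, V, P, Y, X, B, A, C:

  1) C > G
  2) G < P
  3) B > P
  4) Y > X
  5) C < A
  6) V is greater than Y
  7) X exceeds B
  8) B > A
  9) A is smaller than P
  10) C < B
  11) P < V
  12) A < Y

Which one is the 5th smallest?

The consecutive relations fix a unique order: G < C < A < P < B < X < Y < V.
The 5th smallest is B.

B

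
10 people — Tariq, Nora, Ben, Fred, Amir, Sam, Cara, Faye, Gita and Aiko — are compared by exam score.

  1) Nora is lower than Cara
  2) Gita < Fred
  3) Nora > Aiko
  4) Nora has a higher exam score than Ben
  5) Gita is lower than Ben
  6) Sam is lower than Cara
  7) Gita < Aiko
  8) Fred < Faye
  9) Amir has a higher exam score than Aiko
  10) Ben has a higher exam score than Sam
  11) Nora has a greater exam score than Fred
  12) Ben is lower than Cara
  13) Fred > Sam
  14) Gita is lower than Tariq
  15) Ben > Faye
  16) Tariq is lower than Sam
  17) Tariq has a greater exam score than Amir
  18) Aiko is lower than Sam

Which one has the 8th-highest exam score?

Amir

Piecing the relations together gives one ordering: Gita < Aiko < Amir < Tariq < Sam < Fred < Faye < Ben < Nora < Cara.
Counting 8 from the largest end gives Amir.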